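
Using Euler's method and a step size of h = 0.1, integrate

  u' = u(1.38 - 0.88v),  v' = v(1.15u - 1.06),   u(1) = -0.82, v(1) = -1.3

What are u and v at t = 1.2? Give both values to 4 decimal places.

-1.2626, -0.8066

Euler on (u,v): u_{n+1} = u_n + h·u', v_{n+1} = v_n + h·v'.
1.000000: (-0.820000, -1.300000); f=(-2.069680, 2.603900) → (-1.026968, -1.039610)
1.100000: (-1.026968, -1.039610); f=(-2.356744, 2.329780) → (-1.262642, -0.806632)
(u(1.2), v(1.2)) ≈ (-1.2626, -0.8066)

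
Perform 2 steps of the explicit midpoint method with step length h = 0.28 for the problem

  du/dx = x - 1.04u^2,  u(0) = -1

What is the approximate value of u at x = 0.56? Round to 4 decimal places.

-1.9398

Midpoint: k1 = f(x_n, u_n); k2 = f(x_n + h/2, u_n + (h/2)·k1); u_{n+1} = u_n + h·k2.
x=0.000000, u=-1.000000:
  k1 = f(0.000000, -1.000000) = -1.040000
  k2 = f(0.140000, -1.145600) = -1.224895
  u ← -1.000000 + 0.28·(-1.224895) = -1.342971
x=0.280000, u=-1.342971:
  k1 = f(0.280000, -1.342971) = -1.595713
  k2 = f(0.420000, -1.566371) = -2.131657
  u ← -1.342971 + 0.28·(-2.131657) = -1.939835
u(0.56) ≈ -1.9398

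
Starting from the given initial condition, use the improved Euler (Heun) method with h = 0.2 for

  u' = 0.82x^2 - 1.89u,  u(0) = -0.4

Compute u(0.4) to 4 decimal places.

-0.1749

Heun: k1 = f(x_n, u_n); k2 = f(x_n + h, u_n + h·k1); u_{n+1} = u_n + (h/2)·(k1 + k2).
x=0.000000, u=-0.400000:
  k1 = f(0.000000, -0.400000) = 0.756000
  k2 = f(0.200000, -0.248800) = 0.503032
  u ← -0.400000 + (0.2/2)·(0.756000 + 0.503032) = -0.274097
x=0.200000, u=-0.274097:
  k1 = f(0.200000, -0.274097) = 0.550843
  k2 = f(0.400000, -0.163928) = 0.441024
  u ← -0.274097 + (0.2/2)·(0.550843 + 0.441024) = -0.174910
u(0.4) ≈ -0.1749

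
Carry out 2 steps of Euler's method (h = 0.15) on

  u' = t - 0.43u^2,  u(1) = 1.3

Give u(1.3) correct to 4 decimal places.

1.3975

Euler: u_{n+1} = u_n + h·f(t_n, u_n).
t=1.000000, u=1.300000: f=0.273300 → u ← 1.300000 + 0.15·0.273300 = 1.340995
t=1.150000, u=1.340995: f=0.376745 → u ← 1.340995 + 0.15·0.376745 = 1.397507
u(1.3) ≈ 1.3975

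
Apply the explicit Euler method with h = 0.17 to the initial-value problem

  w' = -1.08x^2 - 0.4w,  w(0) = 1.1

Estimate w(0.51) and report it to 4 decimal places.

0.8643

Euler: w_{n+1} = w_n + h·f(x_n, w_n).
x=0.000000, w=1.100000: f=-0.440000 → w ← 1.100000 + 0.17·(-0.440000) = 1.025200
x=0.170000, w=1.025200: f=-0.441292 → w ← 1.025200 + 0.17·(-0.441292) = 0.950180
x=0.340000, w=0.950180: f=-0.504920 → w ← 0.950180 + 0.17·(-0.504920) = 0.864344
w(0.51) ≈ 0.8643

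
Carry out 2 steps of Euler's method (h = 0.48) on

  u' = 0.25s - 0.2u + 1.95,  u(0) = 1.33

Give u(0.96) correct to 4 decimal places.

Euler: u_{n+1} = u_n + h·f(s_n, u_n).
s=0.000000, u=1.330000: f=1.684000 → u ← 1.330000 + 0.48·1.684000 = 2.138320
s=0.480000, u=2.138320: f=1.642336 → u ← 2.138320 + 0.48·1.642336 = 2.926641
u(0.96) ≈ 2.9266

2.9266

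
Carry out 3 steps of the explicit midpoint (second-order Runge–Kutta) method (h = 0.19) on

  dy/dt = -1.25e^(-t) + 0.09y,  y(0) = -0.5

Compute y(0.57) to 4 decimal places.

-1.0844

Midpoint: k1 = f(t_n, y_n); k2 = f(t_n + h/2, y_n + (h/2)·k1); y_{n+1} = y_n + h·k2.
t=0.000000, y=-0.500000:
  k1 = f(0.000000, -0.500000) = -1.295000
  k2 = f(0.095000, -0.623025) = -1.192788
  y ← -0.500000 + 0.19·(-1.192788) = -0.726630
t=0.190000, y=-0.726630:
  k1 = f(0.190000, -0.726630) = -1.099096
  k2 = f(0.285000, -0.831044) = -1.014812
  y ← -0.726630 + 0.19·(-1.014812) = -0.919444
t=0.380000, y=-0.919444:
  k1 = f(0.380000, -0.919444) = -0.937577
  k2 = f(0.475000, -1.008514) = -0.868123
  y ← -0.919444 + 0.19·(-0.868123) = -1.084387
y(0.57) ≈ -1.0844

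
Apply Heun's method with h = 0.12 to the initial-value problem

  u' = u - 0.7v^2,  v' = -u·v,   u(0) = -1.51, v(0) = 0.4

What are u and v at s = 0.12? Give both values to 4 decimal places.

-1.7190, 0.4846

Heun on (u,v): k1 = f(s_n, state_n); k2 = f(s_n + h, state_n + h·k1); state_{n+1} = state_n + (h/2)·(k1 + k2).
0.000000: (-1.510000, 0.400000)
  k1 = (-1.622000, 0.604000)
  predictor → (-1.704640, 0.472480)
  k2 = (-1.860906, 0.805408)
  → (-1.718974, 0.484564)
(u(0.12), v(0.12)) ≈ (-1.7190, 0.4846)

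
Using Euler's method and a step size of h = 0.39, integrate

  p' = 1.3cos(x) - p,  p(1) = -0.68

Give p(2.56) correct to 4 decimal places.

Euler: p_{n+1} = p_n + h·f(x_n, p_n).
x=1.000000, p=-0.680000: f=1.382393 → p ← -0.680000 + 0.39·1.382393 = -0.140867
x=1.390000, p=-0.140867: f=0.374624 → p ← -0.140867 + 0.39·0.374624 = 0.005236
x=1.780000, p=0.005236: f=-0.275222 → p ← 0.005236 + 0.39·(-0.275222) = -0.102100
x=2.170000, p=-0.102100: f=-0.631081 → p ← -0.102100 + 0.39·(-0.631081) = -0.348221
p(2.56) ≈ -0.3482

-0.3482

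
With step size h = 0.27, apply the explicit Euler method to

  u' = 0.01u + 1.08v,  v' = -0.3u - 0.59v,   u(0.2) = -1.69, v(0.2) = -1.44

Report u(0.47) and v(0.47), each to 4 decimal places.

Euler on (u,v): u_{n+1} = u_n + h·u', v_{n+1} = v_n + h·v'.
0.200000: (-1.690000, -1.440000); f=(-1.572100, 1.356600) → (-2.114467, -1.073718)
(u(0.47), v(0.47)) ≈ (-2.1145, -1.0737)

-2.1145, -1.0737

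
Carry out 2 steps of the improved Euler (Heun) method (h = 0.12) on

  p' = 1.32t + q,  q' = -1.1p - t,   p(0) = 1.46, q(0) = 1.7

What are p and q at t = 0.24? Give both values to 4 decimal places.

Heun on (p,q): k1 = f(t_n, state_n); k2 = f(t_n + h, state_n + h·k1); state_{n+1} = state_n + (h/2)·(k1 + k2).
0.000000: (1.460000, 1.700000)
  k1 = (1.700000, -1.606000)
  predictor → (1.664000, 1.507280)
  k2 = (1.665680, -1.950400)
  → (1.661941, 1.486616)
0.120000: (1.661941, 1.486616)
  k1 = (1.645016, -1.948135)
  predictor → (1.859343, 1.252840)
  k2 = (1.569640, -2.285277)
  → (1.854820, 1.232611)
(p(0.24), q(0.24)) ≈ (1.8548, 1.2326)

1.8548, 1.2326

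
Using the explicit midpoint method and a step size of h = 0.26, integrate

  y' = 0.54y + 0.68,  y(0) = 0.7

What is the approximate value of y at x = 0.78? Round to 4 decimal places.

1.7225

Midpoint: k1 = f(x_n, y_n); k2 = f(x_n + h/2, y_n + (h/2)·k1); y_{n+1} = y_n + h·k2.
x=0.000000, y=0.700000:
  k1 = f(0.000000, 0.700000) = 1.058000
  k2 = f(0.130000, 0.837540) = 1.132272
  y ← 0.700000 + 0.26·1.132272 = 0.994391
x=0.260000, y=0.994391:
  k1 = f(0.260000, 0.994391) = 1.216971
  k2 = f(0.390000, 1.152597) = 1.302402
  y ← 0.994391 + 0.26·1.302402 = 1.333015
x=0.520000, y=1.333015:
  k1 = f(0.520000, 1.333015) = 1.399828
  k2 = f(0.650000, 1.514993) = 1.498096
  y ← 1.333015 + 0.26·1.498096 = 1.722520
y(0.78) ≈ 1.7225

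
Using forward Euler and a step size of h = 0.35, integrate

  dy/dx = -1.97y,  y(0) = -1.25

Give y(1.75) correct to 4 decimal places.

-0.0036

Euler: y_{n+1} = y_n + h·f(x_n, y_n).
x=0.000000, y=-1.250000: f=2.462500 → y ← -1.250000 + 0.35·2.462500 = -0.388125
x=0.350000, y=-0.388125: f=0.764606 → y ← -0.388125 + 0.35·0.764606 = -0.120513
x=0.700000, y=-0.120513: f=0.237410 → y ← -0.120513 + 0.35·0.237410 = -0.037419
x=1.050000, y=-0.037419: f=0.073716 → y ← -0.037419 + 0.35·0.073716 = -0.011619
x=1.400000, y=-0.011619: f=0.022889 → y ← -0.011619 + 0.35·0.022889 = -0.003608
y(1.75) ≈ -0.0036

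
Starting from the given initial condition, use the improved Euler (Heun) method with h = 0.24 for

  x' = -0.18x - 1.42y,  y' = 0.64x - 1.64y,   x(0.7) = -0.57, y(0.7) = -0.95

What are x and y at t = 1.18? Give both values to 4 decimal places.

-0.0743, -0.4893

Heun on (x,y): k1 = f(t_n, state_n); k2 = f(t_n + h, state_n + h·k1); state_{n+1} = state_n + (h/2)·(k1 + k2).
0.700000: (-0.570000, -0.950000)
  k1 = (1.451600, 1.193200)
  predictor → (-0.221616, -0.663632)
  k2 = (0.982248, 0.946522)
  → (-0.277938, -0.693233)
0.940000: (-0.277938, -0.693233)
  k1 = (1.034420, 0.959022)
  predictor → (-0.029677, -0.463068)
  k2 = (0.662898, 0.740438)
  → (-0.074260, -0.489298)
(x(1.18), y(1.18)) ≈ (-0.0743, -0.4893)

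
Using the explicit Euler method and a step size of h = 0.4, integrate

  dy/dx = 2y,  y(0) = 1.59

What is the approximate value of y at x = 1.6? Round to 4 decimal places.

16.6912

Euler: y_{n+1} = y_n + h·f(x_n, y_n).
x=0.000000, y=1.590000: f=3.180000 → y ← 1.590000 + 0.4·3.180000 = 2.862000
x=0.400000, y=2.862000: f=5.724000 → y ← 2.862000 + 0.4·5.724000 = 5.151600
x=0.800000, y=5.151600: f=10.303200 → y ← 5.151600 + 0.4·10.303200 = 9.272880
x=1.200000, y=9.272880: f=18.545760 → y ← 9.272880 + 0.4·18.545760 = 16.691184
y(1.6) ≈ 16.6912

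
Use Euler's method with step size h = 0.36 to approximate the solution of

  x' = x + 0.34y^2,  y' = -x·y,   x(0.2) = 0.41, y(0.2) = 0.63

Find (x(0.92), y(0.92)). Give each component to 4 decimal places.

0.8597, 0.4198

Euler on (x,y): x_{n+1} = x_n + h·x', y_{n+1} = y_n + h·y'.
0.200000: (0.410000, 0.630000); f=(0.544946, -0.258300) → (0.606181, 0.537012)
0.560000: (0.606181, 0.537012); f=(0.704230, -0.325526) → (0.859704, 0.419823)
(x(0.92), y(0.92)) ≈ (0.8597, 0.4198)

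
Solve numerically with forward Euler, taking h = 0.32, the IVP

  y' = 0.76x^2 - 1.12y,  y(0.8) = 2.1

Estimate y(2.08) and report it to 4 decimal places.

1.5994

Euler: y_{n+1} = y_n + h·f(x_n, y_n).
x=0.800000, y=2.100000: f=-1.865600 → y ← 2.100000 + 0.32·(-1.865600) = 1.503008
x=1.120000, y=1.503008: f=-0.730025 → y ← 1.503008 + 0.32·(-0.730025) = 1.269400
x=1.440000, y=1.269400: f=0.154208 → y ← 1.269400 + 0.32·0.154208 = 1.318747
x=1.760000, y=1.318747: f=0.877180 → y ← 1.318747 + 0.32·0.877180 = 1.599444
y(2.08) ≈ 1.5994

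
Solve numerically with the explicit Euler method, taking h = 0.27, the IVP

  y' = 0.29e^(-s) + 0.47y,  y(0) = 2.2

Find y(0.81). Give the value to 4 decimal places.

3.3607

Euler: y_{n+1} = y_n + h·f(s_n, y_n).
s=0.000000, y=2.200000: f=1.324000 → y ← 2.200000 + 0.27·1.324000 = 2.557480
s=0.270000, y=2.557480: f=1.423396 → y ← 2.557480 + 0.27·1.423396 = 2.941797
s=0.540000, y=2.941797: f=1.551642 → y ← 2.941797 + 0.27·1.551642 = 3.360740
y(0.81) ≈ 3.3607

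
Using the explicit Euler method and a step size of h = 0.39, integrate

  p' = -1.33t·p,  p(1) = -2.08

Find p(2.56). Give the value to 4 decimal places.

0.0027

Euler: p_{n+1} = p_n + h·f(t_n, p_n).
t=1.000000, p=-2.080000: f=2.766400 → p ← -2.080000 + 0.39·2.766400 = -1.001104
t=1.390000, p=-1.001104: f=1.850741 → p ← -1.001104 + 0.39·1.850741 = -0.279315
t=1.780000, p=-0.279315: f=0.661250 → p ← -0.279315 + 0.39·0.661250 = -0.021427
t=2.170000, p=-0.021427: f=0.061842 → p ← -0.021427 + 0.39·0.061842 = 0.002691
p(2.56) ≈ 0.0027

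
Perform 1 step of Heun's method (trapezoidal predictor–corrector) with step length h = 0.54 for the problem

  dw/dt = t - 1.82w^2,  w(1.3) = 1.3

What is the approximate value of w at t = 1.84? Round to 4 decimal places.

1.2602

Heun: k1 = f(t_n, w_n); k2 = f(t_n + h, w_n + h·k1); w_{n+1} = w_n + (h/2)·(k1 + k2).
t=1.300000, w=1.300000:
  k1 = f(1.300000, 1.300000) = -1.775800
  k2 = f(1.840000, 0.341068) = 1.628284
  w ← 1.300000 + (0.54/2)·(-1.775800 + 1.628284) = 1.260171
w(1.84) ≈ 1.2602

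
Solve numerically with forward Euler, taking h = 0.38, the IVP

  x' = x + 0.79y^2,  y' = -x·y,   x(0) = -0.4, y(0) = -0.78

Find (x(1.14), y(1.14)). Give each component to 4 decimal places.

-0.0537, -1.1288

Euler on (x,y): x_{n+1} = x_n + h·x', y_{n+1} = y_n + h·y'.
0.000000: (-0.400000, -0.780000); f=(0.080636, -0.312000) → (-0.369358, -0.898560)
0.380000: (-0.369358, -0.898560); f=(0.268496, -0.331891) → (-0.267330, -1.024678)
0.760000: (-0.267330, -1.024678); f=(0.562143, -0.273927) → (-0.053716, -1.128771)
(x(1.14), y(1.14)) ≈ (-0.0537, -1.1288)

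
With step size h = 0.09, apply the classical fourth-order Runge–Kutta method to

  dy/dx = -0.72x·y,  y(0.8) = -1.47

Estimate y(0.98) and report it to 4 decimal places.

RK4: k1 = f(x_n, y_n); k2 = f(x_n + h/2, y_n + (h/2)·k1); k3 = f(x_n + h/2, y_n + (h/2)·k2); k4 = f(x_n + h, y_n + h·k3); y_{n+1} = y_n + (h/6)·(k1 + 2k2 + 2k3 + k4).
x=0.800000, y=-1.470000:
  k1 = f(0.800000, -1.470000) = 0.846720
  k2 = f(0.845000, -1.431898) = 0.871166
  k3 = f(0.845000, -1.430798) = 0.870497
  k4 = f(0.890000, -1.391655) = 0.891773
  y ← -1.470000 + (0.09/6)·(k1 + 2k2 + 2k3 + k4) = -1.391673
x=0.890000, y=-1.391673:
  k1 = f(0.890000, -1.391673) = 0.891784
  k2 = f(0.935000, -1.351542) = 0.909858
  k3 = f(0.935000, -1.350729) = 0.909311
  k4 = f(0.980000, -1.309835) = 0.924219
  y ← -1.391673 + (0.09/6)·(k1 + 2k2 + 2k3 + k4) = -1.309858
y(0.98) ≈ -1.3099

-1.3099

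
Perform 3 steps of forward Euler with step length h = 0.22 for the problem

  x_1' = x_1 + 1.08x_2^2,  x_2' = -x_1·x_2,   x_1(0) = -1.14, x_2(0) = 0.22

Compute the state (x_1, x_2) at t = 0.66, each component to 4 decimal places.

-2.0004, 0.4900

Euler on (x_1,x_2): x_1_{n+1} = x_1_n + h·x_1', x_2_{n+1} = x_2_n + h·x_2'.
0.000000: (-1.140000, 0.220000); f=(-1.087728, 0.250800) → (-1.379300, 0.275176)
0.220000: (-1.379300, 0.275176); f=(-1.297521, 0.379550) → (-1.664755, 0.358677)
0.440000: (-1.664755, 0.358677); f=(-1.525814, 0.597109) → (-2.000434, 0.490041)
(x_1(0.66), x_2(0.66)) ≈ (-2.0004, 0.4900)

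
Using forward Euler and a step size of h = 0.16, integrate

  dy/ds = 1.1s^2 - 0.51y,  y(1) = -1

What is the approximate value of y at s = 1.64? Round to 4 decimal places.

Euler: y_{n+1} = y_n + h·f(s_n, y_n).
s=1.000000, y=-1.000000: f=1.610000 → y ← -1.000000 + 0.16·1.610000 = -0.742400
s=1.160000, y=-0.742400: f=1.858784 → y ← -0.742400 + 0.16·1.858784 = -0.444995
s=1.320000, y=-0.444995: f=2.143587 → y ← -0.444995 + 0.16·2.143587 = -0.102021
s=1.480000, y=-0.102021: f=2.461471 → y ← -0.102021 + 0.16·2.461471 = 0.291815
y(1.64) ≈ 0.2918

0.2918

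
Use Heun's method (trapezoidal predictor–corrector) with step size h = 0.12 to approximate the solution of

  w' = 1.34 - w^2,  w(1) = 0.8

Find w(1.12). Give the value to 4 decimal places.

0.8755

Heun: k1 = f(t_n, w_n); k2 = f(t_n + h, w_n + h·k1); w_{n+1} = w_n + (h/2)·(k1 + k2).
t=1.000000, w=0.800000:
  k1 = f(1.000000, 0.800000) = 0.700000
  k2 = f(1.120000, 0.884000) = 0.558544
  w ← 0.800000 + (0.12/2)·(0.700000 + 0.558544) = 0.875513
w(1.12) ≈ 0.8755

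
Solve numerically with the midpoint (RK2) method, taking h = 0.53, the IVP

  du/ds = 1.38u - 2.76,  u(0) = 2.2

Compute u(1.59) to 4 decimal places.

3.5973

Midpoint: k1 = f(s_n, u_n); k2 = f(s_n + h/2, u_n + (h/2)·k1); u_{n+1} = u_n + h·k2.
s=0.000000, u=2.200000:
  k1 = f(0.000000, 2.200000) = 0.276000
  k2 = f(0.265000, 2.273140) = 0.376933
  u ← 2.200000 + 0.53·0.376933 = 2.399775
s=0.530000, u=2.399775:
  k1 = f(0.530000, 2.399775) = 0.551689
  k2 = f(0.795000, 2.545972) = 0.753442
  u ← 2.399775 + 0.53·0.753442 = 2.799099
s=1.060000, u=2.799099:
  k1 = f(1.060000, 2.799099) = 1.102756
  k2 = f(1.325000, 3.091329) = 1.506034
  u ← 2.799099 + 0.53·1.506034 = 3.597297
u(1.59) ≈ 3.5973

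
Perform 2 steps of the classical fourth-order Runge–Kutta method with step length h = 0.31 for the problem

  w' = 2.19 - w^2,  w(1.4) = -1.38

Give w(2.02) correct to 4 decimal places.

-0.9502

RK4: k1 = f(x_n, w_n); k2 = f(x_n + h/2, w_n + (h/2)·k1); k3 = f(x_n + h/2, w_n + (h/2)·k2); k4 = f(x_n + h, w_n + h·k3); w_{n+1} = w_n + (h/6)·(k1 + 2k2 + 2k3 + k4).
x=1.400000, w=-1.380000:
  k1 = f(1.400000, -1.380000) = 0.285600
  k2 = f(1.555000, -1.335732) = 0.405820
  k3 = f(1.555000, -1.317098) = 0.455253
  k4 = f(1.710000, -1.238872) = 0.655197
  w ← -1.380000 + (0.31/6)·(k1 + 2k2 + 2k3 + k4) = -1.242415
x=1.710000, w=-1.242415:
  k1 = f(1.710000, -1.242415) = 0.646406
  k2 = f(1.865000, -1.142222) = 0.885330
  k3 = f(1.865000, -1.105188) = 0.968558
  k4 = f(2.020000, -0.942161) = 1.302332
  w ← -1.242415 + (0.31/6)·(k1 + 2k2 + 2k3 + k4) = -0.950161
w(2.02) ≈ -0.9502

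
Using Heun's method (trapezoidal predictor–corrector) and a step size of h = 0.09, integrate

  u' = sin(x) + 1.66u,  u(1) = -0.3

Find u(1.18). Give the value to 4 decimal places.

-0.2198

Heun: k1 = f(x_n, u_n); k2 = f(x_n + h, u_n + h·k1); u_{n+1} = u_n + (h/2)·(k1 + k2).
x=1.000000, u=-0.300000:
  k1 = f(1.000000, -0.300000) = 0.343471
  k2 = f(1.090000, -0.269088) = 0.439941
  u ← -0.300000 + (0.09/2)·(0.343471 + 0.439941) = -0.264746
x=1.090000, u=-0.264746:
  k1 = f(1.090000, -0.264746) = 0.447148
  k2 = f(1.180000, -0.224503) = 0.551931
  u ← -0.264746 + (0.09/2)·(0.447148 + 0.551931) = -0.219788
u(1.18) ≈ -0.2198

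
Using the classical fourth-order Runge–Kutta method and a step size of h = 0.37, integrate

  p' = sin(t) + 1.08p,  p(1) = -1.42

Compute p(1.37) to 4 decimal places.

-1.7006

RK4: k1 = f(t_n, p_n); k2 = f(t_n + h/2, p_n + (h/2)·k1); k3 = f(t_n + h/2, p_n + (h/2)·k2); k4 = f(t_n + h, p_n + h·k3); p_{n+1} = p_n + (h/6)·(k1 + 2k2 + 2k3 + k4).
t=1.000000, p=-1.420000:
  k1 = f(1.000000, -1.420000) = -0.692129
  k2 = f(1.185000, -1.548044) = -0.745388
  k3 = f(1.185000, -1.557897) = -0.756030
  k4 = f(1.370000, -1.699731) = -0.855801
  p ← -1.420000 + (0.37/6)·(k1 + 2k2 + 2k3 + k4) = -1.700631
p(1.37) ≈ -1.7006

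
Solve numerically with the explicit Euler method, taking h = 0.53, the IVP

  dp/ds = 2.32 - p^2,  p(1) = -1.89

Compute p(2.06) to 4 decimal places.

Euler: p_{n+1} = p_n + h·f(s_n, p_n).
s=1.000000, p=-1.890000: f=-1.252100 → p ← -1.890000 + 0.53·(-1.252100) = -2.553613
s=1.530000, p=-2.553613: f=-4.200939 → p ← -2.553613 + 0.53·(-4.200939) = -4.780111
p(2.06) ≈ -4.7801

-4.7801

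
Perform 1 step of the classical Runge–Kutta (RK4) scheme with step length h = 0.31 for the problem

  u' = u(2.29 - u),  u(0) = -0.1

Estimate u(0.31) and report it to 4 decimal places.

-0.2127

RK4: k1 = f(s_n, u_n); k2 = f(s_n + h/2, u_n + (h/2)·k1); k3 = f(s_n + h/2, u_n + (h/2)·k2); k4 = f(s_n + h, u_n + h·k3); u_{n+1} = u_n + (h/6)·(k1 + 2k2 + 2k3 + k4).
s=0.000000, u=-0.100000:
  k1 = f(0.000000, -0.100000) = -0.239000
  k2 = f(0.155000, -0.137045) = -0.332614
  k3 = f(0.155000, -0.151555) = -0.370030
  k4 = f(0.310000, -0.214709) = -0.537785
  u ← -0.100000 + (0.31/6)·(k1 + 2k2 + 2k3 + k4) = -0.212741
u(0.31) ≈ -0.2127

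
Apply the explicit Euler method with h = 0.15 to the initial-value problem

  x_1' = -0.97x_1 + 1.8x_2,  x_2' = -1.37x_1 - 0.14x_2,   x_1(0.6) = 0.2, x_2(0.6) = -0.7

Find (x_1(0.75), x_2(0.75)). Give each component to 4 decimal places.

Euler on (x_1,x_2): x_1_{n+1} = x_1_n + h·x_1', x_2_{n+1} = x_2_n + h·x_2'.
0.600000: (0.200000, -0.700000); f=(-1.454000, -0.176000) → (-0.018100, -0.726400)
(x_1(0.75), x_2(0.75)) ≈ (-0.0181, -0.7264)

-0.0181, -0.7264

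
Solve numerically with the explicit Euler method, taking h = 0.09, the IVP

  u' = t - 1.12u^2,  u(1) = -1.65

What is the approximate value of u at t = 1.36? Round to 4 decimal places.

-2.8716

Euler: u_{n+1} = u_n + h·f(t_n, u_n).
t=1.000000, u=-1.650000: f=-2.049200 → u ← -1.650000 + 0.09·(-2.049200) = -1.834428
t=1.090000, u=-1.834428: f=-2.678941 → u ← -1.834428 + 0.09·(-2.678941) = -2.075533
t=1.180000, u=-2.075533: f=-3.644776 → u ← -2.075533 + 0.09·(-3.644776) = -2.403563
t=1.270000, u=-2.403563: f=-5.200367 → u ← -2.403563 + 0.09·(-5.200367) = -2.871596
u(1.36) ≈ -2.8716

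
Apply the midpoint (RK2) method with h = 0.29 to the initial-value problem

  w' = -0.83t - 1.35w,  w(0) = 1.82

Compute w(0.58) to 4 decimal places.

Midpoint: k1 = f(t_n, w_n); k2 = f(t_n + h/2, w_n + (h/2)·k1); w_{n+1} = w_n + h·k2.
t=0.000000, w=1.820000:
  k1 = f(0.000000, 1.820000) = -2.457000
  k2 = f(0.145000, 1.463735) = -2.096392
  w ← 1.820000 + 0.29·(-2.096392) = 1.212046
t=0.290000, w=1.212046:
  k1 = f(0.290000, 1.212046) = -1.876962
  k2 = f(0.435000, 0.939887) = -1.629897
  w ← 1.212046 + 0.29·(-1.629897) = 0.739376
w(0.58) ≈ 0.7394

0.7394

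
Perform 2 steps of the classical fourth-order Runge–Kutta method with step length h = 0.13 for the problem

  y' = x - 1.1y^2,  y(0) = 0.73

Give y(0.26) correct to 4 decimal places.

RK4: k1 = f(x_n, y_n); k2 = f(x_n + h/2, y_n + (h/2)·k1); k3 = f(x_n + h/2, y_n + (h/2)·k2); k4 = f(x_n + h, y_n + h·k3); y_{n+1} = y_n + (h/6)·(k1 + 2k2 + 2k3 + k4).
x=0.000000, y=0.730000:
  k1 = f(0.000000, 0.730000) = -0.586190
  k2 = f(0.065000, 0.691898) = -0.461595
  k3 = f(0.065000, 0.699996) = -0.473994
  k4 = f(0.130000, 0.668381) = -0.361406
  y ← 0.730000 + (0.13/6)·(k1 + 2k2 + 2k3 + k4) = 0.668927
x=0.130000, y=0.668927:
  k1 = f(0.130000, 0.668927) = -0.362209
  k2 = f(0.195000, 0.645383) = -0.263171
  k3 = f(0.195000, 0.651820) = -0.272357
  k4 = f(0.260000, 0.633520) = -0.181483
  y ← 0.668927 + (0.13/6)·(k1 + 2k2 + 2k3 + k4) = 0.633940
y(0.26) ≈ 0.6339

0.6339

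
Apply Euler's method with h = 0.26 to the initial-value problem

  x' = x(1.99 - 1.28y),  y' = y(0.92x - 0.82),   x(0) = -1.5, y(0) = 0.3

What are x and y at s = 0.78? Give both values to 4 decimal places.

Euler on (x,y): x_{n+1} = x_n + h·x', y_{n+1} = y_n + h·y'.
0.000000: (-1.500000, 0.300000); f=(-2.409000, -0.660000) → (-2.126340, 0.128400)
0.260000: (-2.126340, 0.128400); f=(-3.881948, -0.356468) → (-3.135647, 0.035718)
0.520000: (-3.135647, 0.035718); f=(-6.096577, -0.132329) → (-4.720757, 0.001313)
(x(0.78), y(0.78)) ≈ (-4.7208, 0.0013)

-4.7208, 0.0013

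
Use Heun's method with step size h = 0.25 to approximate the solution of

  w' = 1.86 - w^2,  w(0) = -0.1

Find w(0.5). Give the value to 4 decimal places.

0.7208

Heun: k1 = f(x_n, w_n); k2 = f(x_n + h, w_n + h·k1); w_{n+1} = w_n + (h/2)·(k1 + k2).
x=0.000000, w=-0.100000:
  k1 = f(0.000000, -0.100000) = 1.850000
  k2 = f(0.250000, 0.362500) = 1.728594
  w ← -0.100000 + (0.25/2)·(1.850000 + 1.728594) = 0.347324
x=0.250000, w=0.347324:
  k1 = f(0.250000, 0.347324) = 1.739366
  k2 = f(0.500000, 0.782166) = 1.248217
  w ← 0.347324 + (0.25/2)·(1.739366 + 1.248217) = 0.720772
w(0.5) ≈ 0.7208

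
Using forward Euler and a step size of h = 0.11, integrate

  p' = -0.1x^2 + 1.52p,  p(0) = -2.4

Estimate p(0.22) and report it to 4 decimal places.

Euler: p_{n+1} = p_n + h·f(x_n, p_n).
x=0.000000, p=-2.400000: f=-3.648000 → p ← -2.400000 + 0.11·(-3.648000) = -2.801280
x=0.110000, p=-2.801280: f=-4.259156 → p ← -2.801280 + 0.11·(-4.259156) = -3.269787
p(0.22) ≈ -3.2698

-3.2698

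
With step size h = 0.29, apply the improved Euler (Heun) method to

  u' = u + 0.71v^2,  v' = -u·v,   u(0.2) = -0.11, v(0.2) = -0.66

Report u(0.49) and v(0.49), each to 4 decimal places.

Heun on (u,v): k1 = f(s_n, state_n); k2 = f(s_n + h, state_n + h·k1); state_{n+1} = state_n + (h/2)·(k1 + k2).
0.200000: (-0.110000, -0.660000)
  k1 = (0.199276, -0.072600)
  predictor → (-0.052210, -0.681054)
  k2 = (0.277113, -0.035558)
  → (-0.040924, -0.675683)
(u(0.49), v(0.49)) ≈ (-0.0409, -0.6757)

-0.0409, -0.6757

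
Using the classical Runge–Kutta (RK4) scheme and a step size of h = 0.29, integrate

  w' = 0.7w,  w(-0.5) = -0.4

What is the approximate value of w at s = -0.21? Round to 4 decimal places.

-0.4900

RK4: k1 = f(s_n, w_n); k2 = f(s_n + h/2, w_n + (h/2)·k1); k3 = f(s_n + h/2, w_n + (h/2)·k2); k4 = f(s_n + h, w_n + h·k3); w_{n+1} = w_n + (h/6)·(k1 + 2k2 + 2k3 + k4).
s=-0.500000, w=-0.400000:
  k1 = f(-0.500000, -0.400000) = -0.280000
  k2 = f(-0.355000, -0.440600) = -0.308420
  k3 = f(-0.355000, -0.444721) = -0.311305
  k4 = f(-0.210000, -0.490278) = -0.343195
  w ← -0.400000 + (0.29/6)·(k1 + 2k2 + 2k3 + k4) = -0.490028
w(-0.21) ≈ -0.4900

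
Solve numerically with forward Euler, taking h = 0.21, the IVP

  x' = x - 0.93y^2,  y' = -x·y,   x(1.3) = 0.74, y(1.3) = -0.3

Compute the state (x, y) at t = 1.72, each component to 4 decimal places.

Euler on (x,y): x_{n+1} = x_n + h·x', y_{n+1} = y_n + h·y'.
1.300000: (0.740000, -0.300000); f=(0.656300, 0.222000) → (0.877823, -0.253380)
1.510000: (0.877823, -0.253380); f=(0.818116, 0.222423) → (1.049627, -0.206671)
(x(1.72), y(1.72)) ≈ (1.0496, -0.2067)

1.0496, -0.2067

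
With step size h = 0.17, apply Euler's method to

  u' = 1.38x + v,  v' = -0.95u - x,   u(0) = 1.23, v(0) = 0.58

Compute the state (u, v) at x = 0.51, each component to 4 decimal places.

1.5365, -0.1514

Euler on (u,v): u_{n+1} = u_n + h·u', v_{n+1} = v_n + h·v'.
0.000000: (1.230000, 0.580000); f=(0.580000, -1.168500) → (1.328600, 0.381355)
0.170000: (1.328600, 0.381355); f=(0.615955, -1.432170) → (1.433312, 0.137886)
0.340000: (1.433312, 0.137886); f=(0.607086, -1.701647) → (1.536517, -0.151394)
(u(0.51), v(0.51)) ≈ (1.5365, -0.1514)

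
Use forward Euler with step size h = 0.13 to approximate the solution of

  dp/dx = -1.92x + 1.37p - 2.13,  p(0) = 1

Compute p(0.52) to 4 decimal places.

Euler: p_{n+1} = p_n + h·f(x_n, p_n).
x=0.000000, p=1.000000: f=-0.760000 → p ← 1.000000 + 0.13·(-0.760000) = 0.901200
x=0.130000, p=0.901200: f=-1.144956 → p ← 0.901200 + 0.13·(-1.144956) = 0.752356
x=0.260000, p=0.752356: f=-1.598473 → p ← 0.752356 + 0.13·(-1.598473) = 0.544554
x=0.390000, p=0.544554: f=-2.132761 → p ← 0.544554 + 0.13·(-2.132761) = 0.267295
p(0.52) ≈ 0.2673

0.2673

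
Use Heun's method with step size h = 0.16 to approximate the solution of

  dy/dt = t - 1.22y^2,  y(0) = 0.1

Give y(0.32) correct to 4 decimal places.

Heun: k1 = f(t_n, y_n); k2 = f(t_n + h, y_n + h·k1); y_{n+1} = y_n + (h/2)·(k1 + k2).
t=0.000000, y=0.100000:
  k1 = f(0.000000, 0.100000) = -0.012200
  k2 = f(0.160000, 0.098048) = 0.148272
  y ← 0.100000 + (0.16/2)·(-0.012200 + 0.148272) = 0.110886
t=0.160000, y=0.110886:
  k1 = f(0.160000, 0.110886) = 0.144999
  k2 = f(0.320000, 0.134086) = 0.298066
  y ← 0.110886 + (0.16/2)·(0.144999 + 0.298066) = 0.146331
y(0.32) ≈ 0.1463

0.1463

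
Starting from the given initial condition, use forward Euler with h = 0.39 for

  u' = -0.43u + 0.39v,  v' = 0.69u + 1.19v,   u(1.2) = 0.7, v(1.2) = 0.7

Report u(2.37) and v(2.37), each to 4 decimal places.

0.9293, 3.0762

Euler on (u,v): u_{n+1} = u_n + h·u', v_{n+1} = v_n + h·v'.
1.200000: (0.700000, 0.700000); f=(-0.028000, 1.316000) → (0.689080, 1.213240)
1.590000: (0.689080, 1.213240); f=(0.176859, 1.919221) → (0.758055, 1.961736)
1.980000: (0.758055, 1.961736); f=(0.439113, 2.857524) → (0.929309, 3.076170)
(u(2.37), v(2.37)) ≈ (0.9293, 3.0762)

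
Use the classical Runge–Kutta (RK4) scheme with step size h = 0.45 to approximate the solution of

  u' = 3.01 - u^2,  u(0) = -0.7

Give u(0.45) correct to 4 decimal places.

RK4: k1 = f(s_n, u_n); k2 = f(s_n + h/2, u_n + (h/2)·k1); k3 = f(s_n + h/2, u_n + (h/2)·k2); k4 = f(s_n + h, u_n + h·k3); u_{n+1} = u_n + (h/6)·(k1 + 2k2 + 2k3 + k4).
s=0.000000, u=-0.700000:
  k1 = f(0.000000, -0.700000) = 2.520000
  k2 = f(0.225000, -0.133000) = 2.992311
  k3 = f(0.225000, -0.026730) = 3.009286
  k4 = f(0.450000, 0.654178) = 2.582051
  u ← -0.700000 + (0.45/6)·(k1 + 2k2 + 2k3 + k4) = 0.582893
u(0.45) ≈ 0.5829

0.5829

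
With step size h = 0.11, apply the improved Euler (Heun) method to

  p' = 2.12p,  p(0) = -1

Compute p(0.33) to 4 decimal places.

-2.0022

Heun: k1 = f(x_n, p_n); k2 = f(x_n + h, p_n + h·k1); p_{n+1} = p_n + (h/2)·(k1 + k2).
x=0.000000, p=-1.000000:
  k1 = f(0.000000, -1.000000) = -2.120000
  k2 = f(0.110000, -1.233200) = -2.614384
  p ← -1.000000 + (0.11/2)·(-2.120000 + (-2.614384)) = -1.260391
x=0.110000, p=-1.260391:
  k1 = f(0.110000, -1.260391) = -2.672029
  k2 = f(0.220000, -1.554314) = -3.295146
  p ← -1.260391 + (0.11/2)·(-2.672029 + (-3.295146)) = -1.588586
x=0.220000, p=-1.588586:
  k1 = f(0.220000, -1.588586) = -3.367802
  k2 = f(0.330000, -1.959044) = -4.153173
  p ← -1.588586 + (0.11/2)·(-3.367802 + (-4.153173)) = -2.002239
p(0.33) ≈ -2.0022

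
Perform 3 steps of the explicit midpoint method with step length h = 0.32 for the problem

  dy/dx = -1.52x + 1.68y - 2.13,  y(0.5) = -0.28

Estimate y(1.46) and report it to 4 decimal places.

Midpoint: k1 = f(x_n, y_n); k2 = f(x_n + h/2, y_n + (h/2)·k1); y_{n+1} = y_n + h·k2.
x=0.500000, y=-0.280000:
  k1 = f(0.500000, -0.280000) = -3.360400
  k2 = f(0.660000, -0.817664) = -4.506876
  y ← -0.280000 + 0.32·(-4.506876) = -1.722200
x=0.820000, y=-1.722200:
  k1 = f(0.820000, -1.722200) = -6.269696
  k2 = f(0.980000, -2.725352) = -8.198191
  y ← -1.722200 + 0.32·(-8.198191) = -4.345621
x=1.140000, y=-4.345621:
  k1 = f(1.140000, -4.345621) = -11.163444
  k2 = f(1.300000, -6.131772) = -14.407377
  y ← -4.345621 + 0.32·(-14.407377) = -8.955982
y(1.46) ≈ -8.9560

-8.9560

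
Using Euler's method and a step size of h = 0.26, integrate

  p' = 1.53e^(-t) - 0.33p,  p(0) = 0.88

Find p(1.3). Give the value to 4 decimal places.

1.5791

Euler: p_{n+1} = p_n + h·f(t_n, p_n).
t=0.000000, p=0.880000: f=1.239600 → p ← 0.880000 + 0.26·1.239600 = 1.202296
t=0.260000, p=1.202296: f=0.782951 → p ← 1.202296 + 0.26·0.782951 = 1.405863
t=0.520000, p=1.405863: f=0.445682 → p ← 1.405863 + 0.26·0.445682 = 1.521741
t=0.780000, p=1.521741: f=0.199187 → p ← 1.521741 + 0.26·0.199187 = 1.573529
t=1.040000, p=1.573529: f=0.021521 → p ← 1.573529 + 0.26·0.021521 = 1.579125
p(1.3) ≈ 1.5791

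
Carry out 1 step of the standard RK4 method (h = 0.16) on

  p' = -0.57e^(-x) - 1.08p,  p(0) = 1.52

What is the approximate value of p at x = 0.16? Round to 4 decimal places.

1.2016

RK4: k1 = f(x_n, p_n); k2 = f(x_n + h/2, p_n + (h/2)·k1); k3 = f(x_n + h/2, p_n + (h/2)·k2); k4 = f(x_n + h, p_n + h·k3); p_{n+1} = p_n + (h/6)·(k1 + 2k2 + 2k3 + k4).
x=0.000000, p=1.520000:
  k1 = f(0.000000, 1.520000) = -2.211600
  k2 = f(0.080000, 1.343072) = -1.976694
  k3 = f(0.080000, 1.361864) = -1.996990
  k4 = f(0.160000, 1.200482) = -1.782242
  p ← 1.520000 + (0.16/6)·(k1 + 2k2 + 2k3 + k4) = 1.201568
p(0.16) ≈ 1.2016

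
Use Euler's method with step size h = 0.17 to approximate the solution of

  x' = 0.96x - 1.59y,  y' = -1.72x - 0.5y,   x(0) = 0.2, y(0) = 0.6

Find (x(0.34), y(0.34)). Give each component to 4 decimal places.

Euler on (x,y): x_{n+1} = x_n + h·x', y_{n+1} = y_n + h·y'.
0.000000: (0.200000, 0.600000); f=(-0.762000, -0.644000) → (0.070460, 0.490520)
0.170000: (0.070460, 0.490520); f=(-0.712285, -0.366451) → (-0.050628, 0.428223)
(x(0.34), y(0.34)) ≈ (-0.0506, 0.4282)

-0.0506, 0.4282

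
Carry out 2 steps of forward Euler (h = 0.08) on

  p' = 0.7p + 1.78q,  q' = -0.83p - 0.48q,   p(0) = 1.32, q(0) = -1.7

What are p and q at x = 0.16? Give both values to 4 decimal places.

0.9711, -1.7327

Euler on (p,q): p_{n+1} = p_n + h·p', q_{n+1} = q_n + h·q'.
0.000000: (1.320000, -1.700000); f=(-2.102000, -0.279600) → (1.151840, -1.722368)
0.080000: (1.151840, -1.722368); f=(-2.259527, -0.129291) → (0.971078, -1.732711)
(p(0.16), q(0.16)) ≈ (0.9711, -1.7327)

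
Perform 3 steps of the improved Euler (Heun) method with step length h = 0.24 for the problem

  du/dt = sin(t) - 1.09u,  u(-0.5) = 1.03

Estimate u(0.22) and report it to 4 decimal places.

0.4362

Heun: k1 = f(t_n, u_n); k2 = f(t_n + h, u_n + h·k1); u_{n+1} = u_n + (h/2)·(k1 + k2).
t=-0.500000, u=1.030000:
  k1 = f(-0.500000, 1.030000) = -1.602126
  k2 = f(-0.260000, 0.645490) = -0.960665
  u ← 1.030000 + (0.24/2)·(-1.602126 + (-0.960665)) = 0.722465
t=-0.260000, u=0.722465:
  k1 = f(-0.260000, 0.722465) = -1.044568
  k2 = f(-0.020000, 0.471769) = -0.534227
  u ← 0.722465 + (0.24/2)·(-1.044568 + (-0.534227)) = 0.533010
t=-0.020000, u=0.533010:
  k1 = f(-0.020000, 0.533010) = -0.600979
  k2 = f(0.220000, 0.388775) = -0.205535
  u ← 0.533010 + (0.24/2)·(-0.600979 + (-0.205535)) = 0.436228
u(0.22) ≈ 0.4362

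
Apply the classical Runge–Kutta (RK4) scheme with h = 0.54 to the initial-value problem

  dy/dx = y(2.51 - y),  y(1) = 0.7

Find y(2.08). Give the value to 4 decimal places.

RK4: k1 = f(x_n, y_n); k2 = f(x_n + h/2, y_n + (h/2)·k1); k3 = f(x_n + h/2, y_n + (h/2)·k2); k4 = f(x_n + h, y_n + h·k3); y_{n+1} = y_n + (h/6)·(k1 + 2k2 + 2k3 + k4).
x=1.000000, y=0.700000:
  k1 = f(1.000000, 0.700000) = 1.267000
  k2 = f(1.270000, 1.042090) = 1.529694
  k3 = f(1.270000, 1.113017) = 1.554866
  k4 = f(1.540000, 1.539628) = 1.494012
  y ← 0.700000 + (0.54/6)·(k1 + 2k2 + 2k3 + k4) = 1.503712
x=1.540000, y=1.503712:
  k1 = f(1.540000, 1.503712) = 1.513167
  k2 = f(1.810000, 1.912267) = 1.143025
  k3 = f(1.810000, 1.812329) = 1.264410
  k4 = f(2.080000, 2.186493) = 0.707345
  y ← 1.503712 + (0.54/6)·(k1 + 2k2 + 2k3 + k4) = 2.136896
y(2.08) ≈ 2.1369

2.1369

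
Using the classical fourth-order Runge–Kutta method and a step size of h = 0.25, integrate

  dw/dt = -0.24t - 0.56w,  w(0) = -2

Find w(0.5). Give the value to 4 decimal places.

-1.5390

RK4: k1 = f(t_n, w_n); k2 = f(t_n + h/2, w_n + (h/2)·k1); k3 = f(t_n + h/2, w_n + (h/2)·k2); k4 = f(t_n + h, w_n + h·k3); w_{n+1} = w_n + (h/6)·(k1 + 2k2 + 2k3 + k4).
t=0.000000, w=-2.000000:
  k1 = f(0.000000, -2.000000) = 1.120000
  k2 = f(0.125000, -1.860000) = 1.011600
  k3 = f(0.125000, -1.873550) = 1.019188
  k4 = f(0.250000, -1.745203) = 0.917314
  w ← -2.000000 + (0.25/6)·(k1 + 2k2 + 2k3 + k4) = -1.745880
t=0.250000, w=-1.745880:
  k1 = f(0.250000, -1.745880) = 0.917693
  k2 = f(0.375000, -1.631168) = 0.823454
  k3 = f(0.375000, -1.642948) = 0.830051
  k4 = f(0.500000, -1.538367) = 0.741485
  w ← -1.745880 + (0.25/6)·(k1 + 2k2 + 2k3 + k4) = -1.538955
w(0.5) ≈ -1.5390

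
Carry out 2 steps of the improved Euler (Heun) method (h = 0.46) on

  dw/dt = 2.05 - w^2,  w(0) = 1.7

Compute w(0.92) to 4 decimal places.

1.5150

Heun: k1 = f(t_n, w_n); k2 = f(t_n + h, w_n + h·k1); w_{n+1} = w_n + (h/2)·(k1 + k2).
t=0.000000, w=1.700000:
  k1 = f(0.000000, 1.700000) = -0.840000
  k2 = f(0.460000, 1.313600) = 0.324455
  w ← 1.700000 + (0.46/2)·(-0.840000 + 0.324455) = 1.581425
t=0.460000, w=1.581425:
  k1 = f(0.460000, 1.581425) = -0.450904
  k2 = f(0.920000, 1.374009) = 0.162100
  w ← 1.581425 + (0.46/2)·(-0.450904 + 0.162100) = 1.515000
w(0.92) ≈ 1.5150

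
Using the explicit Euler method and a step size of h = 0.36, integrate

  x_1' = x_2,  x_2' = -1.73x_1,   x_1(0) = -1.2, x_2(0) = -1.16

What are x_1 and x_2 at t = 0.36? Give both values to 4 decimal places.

-1.6176, -0.4126

Euler on (x_1,x_2): x_1_{n+1} = x_1_n + h·x_1', x_2_{n+1} = x_2_n + h·x_2'.
0.000000: (-1.200000, -1.160000); f=(-1.160000, 2.076000) → (-1.617600, -0.412640)
(x_1(0.36), x_2(0.36)) ≈ (-1.6176, -0.4126)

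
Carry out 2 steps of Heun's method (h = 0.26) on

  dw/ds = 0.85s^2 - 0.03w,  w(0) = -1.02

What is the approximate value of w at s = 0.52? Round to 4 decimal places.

Heun: k1 = f(s_n, w_n); k2 = f(s_n + h, w_n + h·k1); w_{n+1} = w_n + (h/2)·(k1 + k2).
s=0.000000, w=-1.020000:
  k1 = f(0.000000, -1.020000) = 0.030600
  k2 = f(0.260000, -1.012044) = 0.087821
  w ← -1.020000 + (0.26/2)·(0.030600 + 0.087821) = -1.004605
s=0.260000, w=-1.004605:
  k1 = f(0.260000, -1.004605) = 0.087598
  k2 = f(0.520000, -0.981830) = 0.259295
  w ← -1.004605 + (0.26/2)·(0.087598 + 0.259295) = -0.959509
w(0.52) ≈ -0.9595

-0.9595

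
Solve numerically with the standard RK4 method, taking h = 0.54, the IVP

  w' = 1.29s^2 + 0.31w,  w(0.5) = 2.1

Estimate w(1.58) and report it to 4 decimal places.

4.7828

RK4: k1 = f(s_n, w_n); k2 = f(s_n + h/2, w_n + (h/2)·k1); k3 = f(s_n + h/2, w_n + (h/2)·k2); k4 = f(s_n + h, w_n + h·k3); w_{n+1} = w_n + (h/6)·(k1 + 2k2 + 2k3 + k4).
s=0.500000, w=2.100000:
  k1 = f(0.500000, 2.100000) = 0.973500
  k2 = f(0.770000, 2.362845) = 1.497323
  k3 = f(0.770000, 2.504277) = 1.541167
  k4 = f(1.040000, 2.932230) = 2.304255
  w ← 2.100000 + (0.54/6)·(k1 + 2k2 + 2k3 + k4) = 2.941926
s=1.040000, w=2.941926:
  k1 = f(1.040000, 2.941926) = 2.307261
  k2 = f(1.310000, 3.564887) = 3.318884
  k3 = f(1.310000, 3.838025) = 3.403557
  k4 = f(1.580000, 4.779847) = 4.702108
  w ← 2.941926 + (0.54/6)·(k1 + 2k2 + 2k3 + k4) = 4.782809
w(1.58) ≈ 4.7828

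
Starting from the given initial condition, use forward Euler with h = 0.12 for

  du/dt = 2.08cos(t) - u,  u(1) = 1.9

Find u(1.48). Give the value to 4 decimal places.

Euler: u_{n+1} = u_n + h·f(t_n, u_n).
t=1.000000, u=1.900000: f=-0.776171 → u ← 1.900000 + 0.12·(-0.776171) = 1.806859
t=1.120000, u=1.806859: f=-0.900640 → u ← 1.806859 + 0.12·(-0.900640) = 1.698783
t=1.240000, u=1.698783: f=-1.023206 → u ← 1.698783 + 0.12·(-1.023206) = 1.575998
t=1.360000, u=1.575998: f=-1.140781 → u ← 1.575998 + 0.12·(-1.140781) = 1.439104
u(1.48) ≈ 1.4391

1.4391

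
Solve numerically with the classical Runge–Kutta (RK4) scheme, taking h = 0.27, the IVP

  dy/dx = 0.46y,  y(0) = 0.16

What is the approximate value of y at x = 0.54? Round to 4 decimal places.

RK4: k1 = f(x_n, y_n); k2 = f(x_n + h/2, y_n + (h/2)·k1); k3 = f(x_n + h/2, y_n + (h/2)·k2); k4 = f(x_n + h, y_n + h·k3); y_{n+1} = y_n + (h/6)·(k1 + 2k2 + 2k3 + k4).
x=0.000000, y=0.160000:
  k1 = f(0.000000, 0.160000) = 0.073600
  k2 = f(0.135000, 0.169936) = 0.078171
  k3 = f(0.135000, 0.170553) = 0.078454
  k4 = f(0.270000, 0.181183) = 0.083344
  y ← 0.160000 + (0.27/6)·(k1 + 2k2 + 2k3 + k4) = 0.181159
x=0.270000, y=0.181159:
  k1 = f(0.270000, 0.181159) = 0.083333
  k2 = f(0.405000, 0.192409) = 0.088508
  k3 = f(0.405000, 0.193107) = 0.088829
  k4 = f(0.540000, 0.205143) = 0.094366
  y ← 0.181159 + (0.27/6)·(k1 + 2k2 + 2k3 + k4) = 0.205116
y(0.54) ≈ 0.2051

0.2051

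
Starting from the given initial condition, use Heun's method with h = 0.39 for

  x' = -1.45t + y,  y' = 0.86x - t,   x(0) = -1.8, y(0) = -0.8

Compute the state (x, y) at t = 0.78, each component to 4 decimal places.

-3.4510, -2.6823

Heun on (x,y): k1 = f(t_n, state_n); k2 = f(t_n + h, state_n + h·k1); state_{n+1} = state_n + (h/2)·(k1 + k2).
0.000000: (-1.800000, -0.800000)
  k1 = (-0.800000, -1.548000)
  predictor → (-2.112000, -1.403720)
  k2 = (-1.969220, -2.206320)
  → (-2.339998, -1.532092)
0.390000: (-2.339998, -1.532092)
  k1 = (-2.097592, -2.402398)
  predictor → (-3.158059, -2.469028)
  k2 = (-3.600028, -3.495931)
  → (-3.451034, -2.682267)
(x(0.78), y(0.78)) ≈ (-3.4510, -2.6823)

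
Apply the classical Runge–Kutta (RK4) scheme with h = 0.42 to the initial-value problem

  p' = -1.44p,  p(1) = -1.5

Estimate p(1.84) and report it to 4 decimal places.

-0.4485

RK4: k1 = f(t_n, p_n); k2 = f(t_n + h/2, p_n + (h/2)·k1); k3 = f(t_n + h/2, p_n + (h/2)·k2); k4 = f(t_n + h, p_n + h·k3); p_{n+1} = p_n + (h/6)·(k1 + 2k2 + 2k3 + k4).
t=1.000000, p=-1.500000:
  k1 = f(1.000000, -1.500000) = 2.160000
  k2 = f(1.210000, -1.046400) = 1.506816
  k3 = f(1.210000, -1.183569) = 1.704339
  k4 = f(1.420000, -0.784178) = 1.129216
  p ← -1.500000 + (0.42/6)·(k1 + 2k2 + 2k3 + k4) = -0.820193
t=1.420000, p=-0.820193:
  k1 = f(1.420000, -0.820193) = 1.181078
  k2 = f(1.630000, -0.572167) = 0.823920
  k3 = f(1.630000, -0.647170) = 0.931925
  k4 = f(1.840000, -0.428785) = 0.617450
  p ← -0.820193 + (0.42/6)·(k1 + 2k2 + 2k3 + k4) = -0.448478
p(1.84) ≈ -0.4485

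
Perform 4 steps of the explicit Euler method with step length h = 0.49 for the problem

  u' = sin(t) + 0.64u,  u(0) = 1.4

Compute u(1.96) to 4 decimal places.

Euler: u_{n+1} = u_n + h·f(t_n, u_n).
t=0.000000, u=1.400000: f=0.896000 → u ← 1.400000 + 0.49·0.896000 = 1.839040
t=0.490000, u=1.839040: f=1.647611 → u ← 1.839040 + 0.49·1.647611 = 2.646370
t=0.980000, u=2.646370: f=2.524174 → u ← 2.646370 + 0.49·2.524174 = 3.883215
t=1.470000, u=3.883215: f=3.480182 → u ← 3.883215 + 0.49·3.480182 = 5.588504
u(1.96) ≈ 5.5885

5.5885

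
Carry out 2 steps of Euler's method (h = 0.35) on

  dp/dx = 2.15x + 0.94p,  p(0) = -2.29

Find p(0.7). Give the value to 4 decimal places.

Euler: p_{n+1} = p_n + h·f(x_n, p_n).
x=0.000000, p=-2.290000: f=-2.152600 → p ← -2.290000 + 0.35·(-2.152600) = -3.043410
x=0.350000, p=-3.043410: f=-2.108305 → p ← -3.043410 + 0.35·(-2.108305) = -3.781317
p(0.7) ≈ -3.7813

-3.7813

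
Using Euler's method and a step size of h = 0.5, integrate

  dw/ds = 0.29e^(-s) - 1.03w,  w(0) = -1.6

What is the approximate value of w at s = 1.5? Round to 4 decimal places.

Euler: w_{n+1} = w_n + h·f(s_n, w_n).
s=0.000000, w=-1.600000: f=1.938000 → w ← -1.600000 + 0.5·1.938000 = -0.631000
s=0.500000, w=-0.631000: f=0.825824 → w ← -0.631000 + 0.5·0.825824 = -0.218088
s=1.000000, w=-0.218088: f=0.331316 → w ← -0.218088 + 0.5·0.331316 = -0.052430
w(1.5) ≈ -0.0524

-0.0524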